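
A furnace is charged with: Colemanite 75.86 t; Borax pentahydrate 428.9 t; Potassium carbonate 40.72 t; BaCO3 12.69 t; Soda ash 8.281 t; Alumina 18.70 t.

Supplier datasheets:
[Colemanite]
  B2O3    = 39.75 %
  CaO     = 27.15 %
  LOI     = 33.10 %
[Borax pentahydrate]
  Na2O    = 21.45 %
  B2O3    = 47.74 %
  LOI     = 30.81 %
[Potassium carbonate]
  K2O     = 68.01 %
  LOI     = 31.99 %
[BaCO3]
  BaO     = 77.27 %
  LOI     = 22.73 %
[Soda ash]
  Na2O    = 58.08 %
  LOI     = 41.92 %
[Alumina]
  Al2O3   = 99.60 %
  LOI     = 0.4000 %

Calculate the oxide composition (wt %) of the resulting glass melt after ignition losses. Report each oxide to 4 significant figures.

Glass mass = 408.4 t (batch 585.2 − LOI 176.7).
Composition: Al2O3 4.560%, Na2O 23.70%, K2O 6.780%, B2O3 57.51%, CaO 5.043%, BaO 2.401%

In-progress results appear, rounded to four significant figures, as written. All arithmetic keeps full precision in every operation — each reported value undergoes a single rounding — all derived quantities are computed in full float precision (net glass mass, six oxide percentages, the totals, LOI, yield) from the batch weights per 408.4 t of glass as given in the problem or answer text.
Delivered oxide masses:
  Al2O3: 18.70·0.9960 = 18.63 t
  Na2O: 428.9·0.2145 + 8.281·0.5808 = 96.81 t
  K2O: 40.72·0.6801 = 27.69 t
  B2O3: 75.86·0.3975 + 428.9·0.4774 = 234.9 t
  CaO: 75.86·0.2715 = 20.60 t
  BaO: 12.69·0.7727 = 9.806 t
LOI: 75.86·0.3310 + 428.9·0.3081 + 40.72·0.3199 + 12.69·0.2273 + 8.281·0.4192 + 18.70·0.004000 = 176.7 t
batch − LOI leaves glass = 585.2 − 176.7 = 408.4 t (equal to the oxide-mass sum)
percent share: oxide ÷ glass, ×100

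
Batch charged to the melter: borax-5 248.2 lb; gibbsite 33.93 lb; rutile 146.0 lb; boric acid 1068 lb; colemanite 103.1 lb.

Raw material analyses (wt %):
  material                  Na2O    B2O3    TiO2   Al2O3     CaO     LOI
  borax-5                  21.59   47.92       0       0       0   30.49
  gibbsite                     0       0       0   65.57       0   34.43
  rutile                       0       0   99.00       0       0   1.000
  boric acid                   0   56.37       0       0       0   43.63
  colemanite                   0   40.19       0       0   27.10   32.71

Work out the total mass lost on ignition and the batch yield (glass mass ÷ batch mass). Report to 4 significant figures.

LOI loss = 588.5 lb; glass = 1011 lb; yield = 63.20%

Working values are printed rounded to 4 significant digits when written out. The working math maintains exact precision at every stage. A single rounding completes every reported figure — derived quantities (ignition loss, totals, the yield, the five compositions, glass mass) are computed in full float precision from the batch weights on 1011 lb of glass, as quoted within problem or answer.
LOI of each material in turn:
  borax-5: 248.2 × 0.3049 = 75.68 lb
  gibbsite: 33.93 × 0.3443 = 11.68 lb
  rutile: 146.0 × 0.01000 = 1.460 lb
  boric acid: 1068 × 0.4363 = 466.0 lb
  colemanite: 103.1 × 0.3271 = 33.72 lb
Total LOI = 588.5 lb
Glass = batch − LOI = 1599 − 588.5 = 1011 lb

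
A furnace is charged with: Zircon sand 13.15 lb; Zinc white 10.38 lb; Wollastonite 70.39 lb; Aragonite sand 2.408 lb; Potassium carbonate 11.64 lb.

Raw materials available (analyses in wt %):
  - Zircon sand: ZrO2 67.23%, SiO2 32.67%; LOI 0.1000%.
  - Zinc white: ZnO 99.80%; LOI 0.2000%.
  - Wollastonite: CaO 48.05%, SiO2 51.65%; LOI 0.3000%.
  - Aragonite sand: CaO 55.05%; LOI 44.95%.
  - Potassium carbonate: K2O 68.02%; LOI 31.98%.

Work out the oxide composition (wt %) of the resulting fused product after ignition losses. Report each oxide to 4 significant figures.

The intermediate values appear, with 4-significant-digit rounding, within the worked lines. Exact precision is maintained in all steps — each reported figure takes exactly one rounding. The derived quantities, including glass mass, totals, the five compositions, the yield, ignition loss, are computed using the weight values per 102.9 lb of glass in full precision as quoted within either problem or answer.
Per-oxide mass from batch:
  CaO: 70.39·0.4805 + 2.408·0.5505 = 35.15 lb
  ZnO: 10.38·0.9980 = 10.36 lb
  ZrO2: 13.15·0.6723 = 8.841 lb
  K2O: 11.64·0.6802 = 7.918 lb
  SiO2: 13.15·0.3267 + 70.39·0.5165 = 40.65 lb
LOI: 13.15·0.001000 + 10.38·0.002000 + 70.39·0.003000 + 2.408·0.4495 + 11.64·0.3198 = 5.050 lb
batch − LOI leaves glass = 108.0 − 5.050 = 102.9 lb (= the summed oxide contributions)
each wt % is 100 × oxide ÷ glass

Glass mass = 102.9 lb (batch 108.0 − LOI 5.050).
Composition: CaO 34.15%, ZnO 10.07%, ZrO2 8.590%, K2O 7.693%, SiO2 39.50%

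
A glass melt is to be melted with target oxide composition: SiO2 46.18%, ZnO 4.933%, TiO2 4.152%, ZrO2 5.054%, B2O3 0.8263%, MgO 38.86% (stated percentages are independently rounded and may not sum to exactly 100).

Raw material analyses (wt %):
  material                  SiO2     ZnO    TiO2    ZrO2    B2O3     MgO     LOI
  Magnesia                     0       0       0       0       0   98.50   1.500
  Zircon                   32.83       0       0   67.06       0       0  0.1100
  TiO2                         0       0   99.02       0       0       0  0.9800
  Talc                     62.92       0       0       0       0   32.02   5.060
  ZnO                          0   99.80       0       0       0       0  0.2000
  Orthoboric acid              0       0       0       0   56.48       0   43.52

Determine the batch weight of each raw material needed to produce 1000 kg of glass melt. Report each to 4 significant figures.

Batch per 1000 kg glass melt:
  Magnesia: 168.7 kg
  Zircon: 75.37 kg
  TiO2: 41.93 kg
  Talc: 694.6 kg
  ZnO: 49.43 kg
  Orthoboric acid: 14.63 kg
Total batch = 1045 kg; LOI loss = 44.64 kg; yield = 95.73%

The intermediate values are printed, rounded to 4 significant digits, across the worked steps; the whole derivation carries exact precision from first step to last — a single rounding yields every reported result. Derived quantities (totals, six oxide percentages, net glass mass, LOI, yield) are recomputed in exact precision using the weight values at 1000 kg of glass, as they appear in question or answer.
Oxide-by-oxide targets in 1000 kg glass melt:
  SiO2: 46.18% × 1000 = 461.8 kg
  ZnO: 4.933% × 1000 = 49.33 kg
  TiO2: 4.152% × 1000 = 41.52 kg
  ZrO2: 5.054% × 1000 = 50.54 kg
  B2O3: 0.8263% × 1000 = 8.263 kg
  MgO: 38.86% × 1000 = 388.6 kg
Per-oxide balance check with the batch weights as given, on the stated basis (target by target, the sums agree given rounding of the digits):
  SiO2: 75.37·0.3283 + 694.6·0.6292 = 461.8 kg (target 461.8 kg)
  ZnO: 49.43·0.9980 = 49.33 kg (target 49.33 kg)
  TiO2: 41.93·0.9902 = 41.52 kg (target 41.52 kg)
  ZrO2: 75.37·0.6706 = 50.54 kg (target 50.54 kg)
  B2O3: 14.63·0.5648 = 8.263 kg (target 8.263 kg)
  MgO: 168.7·0.9850 + 694.6·0.3202 = 388.6 kg (target 388.6 kg)
Mass balance on the glass: net batch after ignition = 1000 kg (summing oxide targets gives 1000 kg; stated basis 1000 kg — differing by rounding only).
Batch grand total — Σ batch = 1045 kg; the LOI term Σ batch·LOI equals 44.64 kg; yield: glass divided by total = 95.73%.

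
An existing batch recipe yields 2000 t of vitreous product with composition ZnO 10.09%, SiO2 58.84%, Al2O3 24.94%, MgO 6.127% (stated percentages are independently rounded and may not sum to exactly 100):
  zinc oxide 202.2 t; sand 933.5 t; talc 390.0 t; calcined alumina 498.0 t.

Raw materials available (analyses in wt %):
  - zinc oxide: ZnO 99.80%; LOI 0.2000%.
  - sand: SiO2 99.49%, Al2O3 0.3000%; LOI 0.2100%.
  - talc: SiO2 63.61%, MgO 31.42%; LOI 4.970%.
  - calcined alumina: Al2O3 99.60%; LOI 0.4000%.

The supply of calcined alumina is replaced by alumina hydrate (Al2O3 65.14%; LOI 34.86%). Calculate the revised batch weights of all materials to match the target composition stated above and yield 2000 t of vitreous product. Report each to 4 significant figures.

All arithmetic holds exact precision at every stage — values along the way are printed rounded off to 4 significant digits as written. Each reported number is rounded exactly once. The derived quantities, including yield, glass mass, the four compositions, the totals, LOI, are computed using the weight values for 2000 t of glass in full precision, precisely as stated by question or answer.
Per-oxide target masses for 2000 t vitreous product:
  ZnO: 10.09% × 2000 = 201.8 t
  SiO2: 58.84% × 2000 = 1177 t
  Al2O3: 24.94% × 2000 = 498.8 t
  MgO: 6.127% × 2000 = 122.5 t
Verifying the oxide balance on the weights just shown, versus the basis set out (every target is met by its sum modulo rounding of the values):
  ZnO: 202.2·0.9980 = 201.8 t (target 201.8 t)
  SiO2: 933.5·0.9949 + 390.0·0.6361 = 1177 t (target 1177 t)
  Al2O3: 933.5·0.003000 + 761.4·0.6514 = 498.8 t (target 498.8 t)
  MgO: 390.0·0.3142 = 122.5 t (target 122.5 t)
Mass balance on the glass: Σ batch − LOI loss = 2000 t (summing oxide targets gives 2000 t; basis as stated: 2000 t — deltas are rounding alone).
Summing the batch: Σ batch = 2287 t; the LOI term Σ batch·LOI equals 287.2 t; yield, glass over the total, = 87.44%.

Revised batch per 2000 t vitreous product:
  zinc oxide: 202.2 t
  sand: 933.5 t
  talc: 390.0 t
  alumina hydrate: 761.4 t
Total batch = 2287 t; LOI loss = 287.2 t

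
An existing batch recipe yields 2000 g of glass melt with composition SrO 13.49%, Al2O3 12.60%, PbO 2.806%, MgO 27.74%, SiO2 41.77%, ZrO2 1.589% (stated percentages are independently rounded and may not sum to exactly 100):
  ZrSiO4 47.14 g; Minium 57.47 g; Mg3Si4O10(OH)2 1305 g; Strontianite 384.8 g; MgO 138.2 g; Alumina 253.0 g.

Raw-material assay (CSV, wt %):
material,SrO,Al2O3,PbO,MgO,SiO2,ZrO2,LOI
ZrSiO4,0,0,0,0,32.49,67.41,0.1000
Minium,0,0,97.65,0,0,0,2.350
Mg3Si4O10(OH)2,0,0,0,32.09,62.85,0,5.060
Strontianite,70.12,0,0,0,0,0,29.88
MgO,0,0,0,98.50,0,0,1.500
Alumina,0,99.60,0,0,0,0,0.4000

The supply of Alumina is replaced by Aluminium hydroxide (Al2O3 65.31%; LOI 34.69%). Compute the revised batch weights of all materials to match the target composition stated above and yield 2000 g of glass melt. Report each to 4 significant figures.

Revised batch per 2000 g glass melt:
  ZrSiO4: 47.14 g
  Minium: 57.47 g
  Mg3Si4O10(OH)2: 1305 g
  Strontianite: 384.8 g
  MgO: 138.2 g
  Aluminium hydroxide: 385.9 g
Total batch = 2319 g; LOI loss = 318.4 g

The working math keeps full precision in all steps; in-progress results are shown (rounded to four significant digits) when written out. Each reported result is rounded just once. Derived quantities are carried at full precision (glass mass, the six compositions, yield, LOI, the totals) from the weighed amounts per 2000 g of glass, as quoted within the question or the answer.
Target masses of each oxide per 2000 g glass melt:
  SrO: 13.49% × 2000 = 269.8 g
  Al2O3: 12.60% × 2000 = 252.0 g
  PbO: 2.806% × 2000 = 56.12 g
  MgO: 27.74% × 2000 = 554.8 g
  SiO2: 41.77% × 2000 = 835.4 g
  ZrO2: 1.589% × 2000 = 31.78 g
Mass-balance tally per oxide per the reported batch figures, under the basis named above (target by target, the sums agree up to rounding of the answer):
  SrO: 384.8·0.7012 = 269.8 g (target 269.8 g)
  Al2O3: 385.9·0.6531 = 252.0 g (target 252.0 g)
  PbO: 57.47·0.9765 = 56.12 g (target 56.12 g)
  MgO: 1305·0.3209 + 138.2·0.9850 = 554.9 g (target 554.8 g)
  SiO2: 47.14·0.3249 + 1305·0.6285 = 835.5 g (target 835.4 g)
  ZrO2: 47.14·0.6741 = 31.78 g (target 31.78 g)
Consistency of the glass mass: total charge less LOI = 2000 g (summing oxide targets gives 2000 g; versus the stated basis of 2000 g — differing by rounding only).
Summing the batch: Σ batch = 2319 g; the LOI term Σ batch·LOI equals 318.4 g; as yield: glass ÷ batch → 86.27%.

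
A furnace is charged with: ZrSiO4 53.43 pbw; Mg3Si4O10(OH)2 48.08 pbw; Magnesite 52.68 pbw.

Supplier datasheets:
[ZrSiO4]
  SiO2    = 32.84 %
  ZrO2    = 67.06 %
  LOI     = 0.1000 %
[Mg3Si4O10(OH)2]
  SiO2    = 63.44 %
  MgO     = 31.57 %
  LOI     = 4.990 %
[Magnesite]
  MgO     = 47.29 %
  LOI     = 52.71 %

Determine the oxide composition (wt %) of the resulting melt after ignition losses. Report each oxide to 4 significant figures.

Intermediates appear rounded to four significant digits in the working; every computation runs at full float precision in every operation. Every reported number takes a single rounding. The derived quantities, including the yield, glass mass, totals, the three compositions, ignition loss, are recomputed from the batch weights per 124.0 pbw of glass in exact precision exactly as printed in either problem or answer.
Per-oxide mass from batch:
  SiO2: 53.43·0.3284 + 48.08·0.6344 = 48.05 pbw
  MgO: 48.08·0.3157 + 52.68·0.4729 = 40.09 pbw
  ZrO2: 53.43·0.6706 = 35.83 pbw
LOI: 53.43·0.001000 + 48.08·0.04990 + 52.68·0.5271 = 30.22 pbw
Net of LOI, the glass mass = 154.2 − 30.22 = 124.0 pbw (= the summed oxide contributions)
wt % = oxide mass / glass mass × 100

Glass mass = 124.0 pbw (batch 154.2 − LOI 30.22).
Composition: SiO2 38.76%, MgO 32.34%, ZrO2 28.90%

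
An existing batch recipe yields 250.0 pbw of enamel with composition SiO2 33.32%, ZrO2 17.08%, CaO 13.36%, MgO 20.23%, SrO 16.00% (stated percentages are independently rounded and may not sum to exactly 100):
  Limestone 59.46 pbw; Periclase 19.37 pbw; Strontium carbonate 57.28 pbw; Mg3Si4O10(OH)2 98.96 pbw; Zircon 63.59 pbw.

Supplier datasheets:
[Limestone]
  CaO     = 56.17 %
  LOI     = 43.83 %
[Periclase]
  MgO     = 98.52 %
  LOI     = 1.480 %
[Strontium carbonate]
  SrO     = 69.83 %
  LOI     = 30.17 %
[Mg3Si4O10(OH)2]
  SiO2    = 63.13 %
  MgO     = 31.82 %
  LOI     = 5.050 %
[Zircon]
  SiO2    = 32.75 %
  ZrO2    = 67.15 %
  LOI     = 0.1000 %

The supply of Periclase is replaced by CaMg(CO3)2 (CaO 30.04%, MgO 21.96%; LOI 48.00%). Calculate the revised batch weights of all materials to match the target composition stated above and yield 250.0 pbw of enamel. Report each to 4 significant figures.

The intermediate values appear, rounded to 4 significant digits, on the page; the whole derivation maintains exact precision at each step — every reported number receives exactly one rounding; derived quantities, including glass mass, LOI, the totals, yield, five oxide percentages, are re-derived from the batch weights at 250.0 pbw of glass in full precision, as quoted within problem or answer.
Per-oxide target masses for 250.0 pbw enamel:
  SiO2: 33.32% × 250.0 = 83.30 pbw
  ZrO2: 17.08% × 250.0 = 42.70 pbw
  CaO: 13.36% × 250.0 = 33.40 pbw
  MgO: 20.23% × 250.0 = 50.58 pbw
  SrO: 16.00% × 250.0 = 40.00 pbw
A balance pass over the oxides, given the weights on record, against the basis in use (sums match the target masses up to rounding of the answer):
  SiO2: 98.96·0.6313 + 63.59·0.3275 = 83.30 pbw (target 83.30 pbw)
  ZrO2: 63.59·0.6715 = 42.70 pbw (target 42.70 pbw)
  CaO: 12.98·0.5617 + 86.91·0.3004 = 33.40 pbw (target 33.40 pbw)
  MgO: 86.91·0.2196 + 98.96·0.3182 = 50.57 pbw (target 50.58 pbw)
  SrO: 57.28·0.6983 = 40.00 pbw (target 40.00 pbw)
Glass-mass closure: Σ batch − LOI loss = 250.0 pbw (summing oxide targets gives 250.0 pbw; basis as stated: 250.0 pbw — any gap is answer rounding).
Batch total: Σ batch = 319.7 pbw; LOI loss = Σ batch·LOI = 69.75 pbw; yield = glass ÷ total batch = 78.18%.

Revised batch per 250.0 pbw enamel:
  Limestone: 12.98 pbw
  CaMg(CO3)2: 86.91 pbw
  Strontium carbonate: 57.28 pbw
  Mg3Si4O10(OH)2: 98.96 pbw
  Zircon: 63.59 pbw
Total batch = 319.7 pbw; LOI loss = 69.75 pbw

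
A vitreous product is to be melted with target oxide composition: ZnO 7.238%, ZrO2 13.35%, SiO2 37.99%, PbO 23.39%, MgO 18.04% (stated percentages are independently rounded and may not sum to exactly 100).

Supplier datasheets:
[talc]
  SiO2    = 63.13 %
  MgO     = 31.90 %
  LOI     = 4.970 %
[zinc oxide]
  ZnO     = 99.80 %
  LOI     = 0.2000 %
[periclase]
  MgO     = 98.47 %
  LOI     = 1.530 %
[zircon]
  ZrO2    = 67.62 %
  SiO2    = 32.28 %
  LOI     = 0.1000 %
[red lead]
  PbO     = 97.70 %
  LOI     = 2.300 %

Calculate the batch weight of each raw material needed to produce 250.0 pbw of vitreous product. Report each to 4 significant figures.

Batch per 250.0 pbw vitreous product:
  talc: 125.2 pbw
  zinc oxide: 18.13 pbw
  periclase: 5.239 pbw
  zircon: 49.36 pbw
  red lead: 59.85 pbw
Total batch = 257.8 pbw; LOI loss = 7.765 pbw; yield = 96.99%

Every computation runs at exact precision throughout — intermediates are shown rounded off to 4 significant digits when written out — every reported result takes exactly one rounding — the derived quantities are re-derived starting from the weights per 250.0 pbw of glass at full precision (glass mass, the totals, the five compositions, the yield, LOI), exactly as printed in question or answer.
Oxide mass targets, per 250.0 pbw vitreous product:
  ZnO: 7.238% × 250.0 = 18.10 pbw
  ZrO2: 13.35% × 250.0 = 33.38 pbw
  SiO2: 37.99% × 250.0 = 94.98 pbw
  PbO: 23.39% × 250.0 = 58.48 pbw
  MgO: 18.04% × 250.0 = 45.10 pbw
Per-oxide balance check on the weights just shown, on the stated basis (delivered sums recover each target net of answer rounding effects):
  ZnO: 18.13·0.9980 = 18.09 pbw (target 18.10 pbw)
  ZrO2: 49.36·0.6762 = 33.38 pbw (target 33.38 pbw)
  SiO2: 125.2·0.6313 + 49.36·0.3228 = 94.97 pbw (target 94.98 pbw)
  PbO: 59.85·0.9770 = 58.47 pbw (target 58.48 pbw)
  MgO: 125.2·0.3190 + 5.239·0.9847 = 45.10 pbw (target 45.10 pbw)
Consistency of the glass mass: total charge less LOI = 250.0 pbw (summing oxide targets gives 250.0 pbw; stated basis 250.0 pbw — deltas are rounding alone).
Summing the batch: Σ batch = 257.8 pbw; ignition loss, Σ(batch × LOI) = 7.765 pbw; as yield: glass ÷ batch → 96.99%.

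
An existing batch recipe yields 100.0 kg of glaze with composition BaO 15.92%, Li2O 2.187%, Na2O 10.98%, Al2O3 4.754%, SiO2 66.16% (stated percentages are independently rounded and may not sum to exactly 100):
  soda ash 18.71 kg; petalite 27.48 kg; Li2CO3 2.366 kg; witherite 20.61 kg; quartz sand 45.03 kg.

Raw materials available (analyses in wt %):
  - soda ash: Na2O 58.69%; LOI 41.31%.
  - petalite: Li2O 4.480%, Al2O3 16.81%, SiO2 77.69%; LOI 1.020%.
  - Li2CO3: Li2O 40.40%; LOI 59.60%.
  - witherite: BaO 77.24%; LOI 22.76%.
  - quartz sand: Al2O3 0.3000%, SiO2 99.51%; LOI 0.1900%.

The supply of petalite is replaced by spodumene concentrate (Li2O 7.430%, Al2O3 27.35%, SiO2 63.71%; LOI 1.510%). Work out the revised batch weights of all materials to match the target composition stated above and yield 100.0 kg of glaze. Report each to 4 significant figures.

The intermediate values are displayed rounded to four significant figures on the page. All arithmetic runs at full precision at all times; each reported number is rounded once only — all derived quantities are recomputed from the batch weights on 100.0 kg of glass in full precision (glass mass, the totals, yield, LOI, five oxide percentages) as they appear in the problem or answer text.
The oxide mass targets at 100.0 kg glaze:
  BaO: 15.92% × 100.0 = 15.92 kg
  Li2O: 2.187% × 100.0 = 2.187 kg
  Na2O: 10.98% × 100.0 = 10.98 kg
  Al2O3: 4.754% × 100.0 = 4.754 kg
  SiO2: 66.16% × 100.0 = 66.16 kg
Sums-versus-targets review per the reported batch figures, relative to the basis at hand (each sum matches its target mass once rounding is allowed for):
  BaO: 20.61·0.7724 = 15.92 kg (target 15.92 kg)
  Li2O: 16.77·0.07430 + 2.329·0.4040 = 2.187 kg (target 2.187 kg)
  Na2O: 18.71·0.5869 = 10.98 kg (target 10.98 kg)
  Al2O3: 16.77·0.2735 + 55.75·0.003000 = 4.754 kg (target 4.754 kg)
  SiO2: 16.77·0.6371 + 55.75·0.9951 = 66.16 kg (target 66.16 kg)
Consistency of the glass mass: batch total minus LOI = 100.0 kg (summing oxide targets gives 100.0 kg; versus the stated basis of 100.0 kg — differing by rounding only).
Summing the batch: Σ batch = 114.2 kg; LOI loss = Σ batch·LOI = 14.17 kg; yield = glass ÷ total batch = 87.59%.

Revised batch per 100.0 kg glaze:
  soda ash: 18.71 kg
  spodumene concentrate: 16.77 kg
  Li2CO3: 2.329 kg
  witherite: 20.61 kg
  quartz sand: 55.75 kg
Total batch = 114.2 kg; LOI loss = 14.17 kg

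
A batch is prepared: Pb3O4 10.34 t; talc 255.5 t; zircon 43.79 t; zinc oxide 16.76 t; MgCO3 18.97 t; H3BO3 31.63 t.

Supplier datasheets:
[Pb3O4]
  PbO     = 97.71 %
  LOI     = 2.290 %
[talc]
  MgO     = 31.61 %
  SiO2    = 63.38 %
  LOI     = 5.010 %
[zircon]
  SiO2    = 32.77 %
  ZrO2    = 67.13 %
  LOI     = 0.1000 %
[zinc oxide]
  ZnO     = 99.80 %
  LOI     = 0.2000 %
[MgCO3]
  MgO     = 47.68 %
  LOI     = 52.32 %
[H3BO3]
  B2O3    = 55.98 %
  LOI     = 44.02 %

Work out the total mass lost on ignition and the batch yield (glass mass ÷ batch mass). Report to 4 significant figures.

LOI loss = 36.96 t; glass = 340.0 t; yield = 90.20%

Each numeric step carries exact precision in every operation; working values appear, with 4-significant-digit rounding, in the working; each reported result sees exactly one rounding — the derived quantities (six oxide percentages, the yield, ignition loss, the totals, net glass mass) are recomputed at full float precision using the weight values per 340.0 t of glass, as quoted within the problem or answer text.
LOI of each material in turn:
  Pb3O4: 10.34 × 0.02290 = 0.2368 t
  talc: 255.5 × 0.05010 = 12.80 t
  zircon: 43.79 × 0.001000 = 0.04379 t
  zinc oxide: 16.76 × 0.002000 = 0.03352 t
  MgCO3: 18.97 × 0.5232 = 9.925 t
  H3BO3: 31.63 × 0.4402 = 13.92 t
Total LOI = 36.96 t
Glass = batch − LOI = 377.0 − 36.96 = 340.0 t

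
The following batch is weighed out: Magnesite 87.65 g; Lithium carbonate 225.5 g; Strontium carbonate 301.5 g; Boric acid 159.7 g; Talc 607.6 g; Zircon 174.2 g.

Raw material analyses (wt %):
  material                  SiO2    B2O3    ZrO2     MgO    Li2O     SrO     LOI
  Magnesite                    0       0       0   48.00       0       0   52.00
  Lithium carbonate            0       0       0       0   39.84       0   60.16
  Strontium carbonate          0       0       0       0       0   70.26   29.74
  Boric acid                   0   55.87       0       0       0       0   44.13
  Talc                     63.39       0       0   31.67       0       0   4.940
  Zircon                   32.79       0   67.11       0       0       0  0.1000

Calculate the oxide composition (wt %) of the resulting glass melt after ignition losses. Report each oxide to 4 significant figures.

Glass mass = 1185 g (batch 1556 − LOI 371.6).
Composition: SiO2 37.34%, B2O3 7.532%, ZrO2 9.869%, MgO 19.80%, Li2O 7.584%, SrO 17.88%

Values along the way are printed (rounded to 4 significant digits) in the working — each numeric step holds exact precision in every operation; each reported figure is rounded just once — derived quantities are computed in exact precision (LOI, six oxide percentages, totals, yield, net glass mass) starting from the weights per 1185 g of glass, exactly as printed in either problem or answer.
Oxide masses out of the charge:
  SiO2: 607.6·0.6339 + 174.2·0.3279 = 442.3 g
  B2O3: 159.7·0.5587 = 89.22 g
  ZrO2: 174.2·0.6711 = 116.9 g
  MgO: 87.65·0.4800 + 607.6·0.3167 = 234.5 g
  Li2O: 225.5·0.3984 = 89.84 g
  SrO: 301.5·0.7026 = 211.8 g
LOI: 87.65·0.5200 + 225.5·0.6016 + 301.5·0.2974 + 159.7·0.4413 + 607.6·0.04940 + 174.2·0.001000 = 371.6 g
Resulting glass, batch − LOI: 1556 − 371.6 = 1185 g (equal to the oxide-mass sum)
oxide / glass × 100 gives the wt %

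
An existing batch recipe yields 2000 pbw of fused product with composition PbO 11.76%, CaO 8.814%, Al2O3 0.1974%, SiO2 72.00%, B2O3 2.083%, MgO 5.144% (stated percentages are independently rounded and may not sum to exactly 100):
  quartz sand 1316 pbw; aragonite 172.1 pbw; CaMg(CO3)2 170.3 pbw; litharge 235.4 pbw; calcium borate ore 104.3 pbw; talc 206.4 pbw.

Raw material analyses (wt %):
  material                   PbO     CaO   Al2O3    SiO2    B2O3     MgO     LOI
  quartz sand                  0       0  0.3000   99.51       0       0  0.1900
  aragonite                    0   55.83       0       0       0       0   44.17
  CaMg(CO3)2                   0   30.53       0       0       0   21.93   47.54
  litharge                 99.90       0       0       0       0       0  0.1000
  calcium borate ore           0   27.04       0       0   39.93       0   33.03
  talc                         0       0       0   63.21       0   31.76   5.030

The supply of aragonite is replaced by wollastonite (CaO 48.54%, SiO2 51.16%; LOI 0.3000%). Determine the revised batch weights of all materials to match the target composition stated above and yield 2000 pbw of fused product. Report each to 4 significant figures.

Each numeric step keeps full float precision at all times — working values are shown (rounded to four significant figures) in the working. Exactly one rounding goes into every reported number. The derived quantities are carried starting from the weights on 2000 pbw of glass at full float precision (ignition loss, the yield, six oxide percentages, the totals, net glass mass), precisely as stated by problem or answer.
Target oxide masses per 2000 pbw fused product:
  PbO: 11.76% × 2000 = 235.2 pbw
  CaO: 8.814% × 2000 = 176.3 pbw
  Al2O3: 0.1974% × 2000 = 3.948 pbw
  SiO2: 72.00% × 2000 = 1440 pbw
  B2O3: 2.083% × 2000 = 41.66 pbw
  MgO: 5.144% × 2000 = 102.9 pbw
Checking each oxide sum from the weights as reported, against the basis in use (sum by sum, the targets are met once rounding is allowed for):
  PbO: 235.4·0.9990 = 235.2 pbw (target 235.2 pbw)
  CaO: 114.0·0.4854 + 303.8·0.3053 + 104.3·0.2704 = 176.3 pbw (target 176.3 pbw)
  Al2O3: 1316·0.003000 = 3.948 pbw (target 3.948 pbw)
  SiO2: 1316·0.9951 + 114.0·0.5116 + 114.1·0.6321 = 1440 pbw (target 1440 pbw)
  B2O3: 104.3·0.3993 = 41.65 pbw (target 41.66 pbw)
  MgO: 303.8·0.2193 + 114.1·0.3176 = 102.9 pbw (target 102.9 pbw)
Mass balance on the glass: the batch minus its LOI: 2000 pbw (summing oxide targets gives 2000 pbw; basis as stated: 2000 pbw — a pure rounding effect).
Summing the batch: Σ batch = 2188 pbw; ignition loss, Σ(batch × LOI) = 187.7 pbw; yield, glass over the total, = 91.42%.

Revised batch per 2000 pbw fused product:
  quartz sand: 1316 pbw
  wollastonite: 114.0 pbw
  CaMg(CO3)2: 303.8 pbw
  litharge: 235.4 pbw
  calcium borate ore: 104.3 pbw
  talc: 114.1 pbw
Total batch = 2188 pbw; LOI loss = 187.7 pbw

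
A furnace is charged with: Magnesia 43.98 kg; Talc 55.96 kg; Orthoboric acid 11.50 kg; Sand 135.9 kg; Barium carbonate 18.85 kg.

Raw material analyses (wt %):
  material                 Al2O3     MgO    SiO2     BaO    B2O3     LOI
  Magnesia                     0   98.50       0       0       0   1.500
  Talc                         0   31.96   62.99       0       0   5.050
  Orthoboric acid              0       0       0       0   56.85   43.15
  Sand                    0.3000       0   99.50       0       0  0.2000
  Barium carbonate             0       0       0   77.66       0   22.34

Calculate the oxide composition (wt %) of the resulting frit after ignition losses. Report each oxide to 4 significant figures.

Intermediates are displayed rounded to four significant digits across the worked steps. The whole derivation holds exact precision at each step — each reported value includes exactly one rounding. Derived quantities, which include five oxide percentages, glass mass, LOI, yield, the totals, are rebuilt in full precision, as quoted within the question or the answer, from the batch weights at 253.3 kg of glass.
Delivered oxide masses:
  Al2O3: 135.9·0.003000 = 0.4077 kg
  MgO: 43.98·0.9850 + 55.96·0.3196 = 61.21 kg
  SiO2: 55.96·0.6299 + 135.9·0.9950 = 170.5 kg
  BaO: 18.85·0.7766 = 14.64 kg
  B2O3: 11.50·0.5685 = 6.538 kg
LOI: 43.98·0.01500 + 55.96·0.05050 + 11.50·0.4315 + 135.9·0.002000 + 18.85·0.2234 = 12.93 kg
Resulting glass, batch − LOI: 266.2 − 12.93 = 253.3 kg (the oxide masses sum to this)
each wt % is 100 × oxide ÷ glass

Glass mass = 253.3 kg (batch 266.2 − LOI 12.93).
Composition: Al2O3 0.1610%, MgO 24.17%, SiO2 67.31%, BaO 5.780%, B2O3 2.581%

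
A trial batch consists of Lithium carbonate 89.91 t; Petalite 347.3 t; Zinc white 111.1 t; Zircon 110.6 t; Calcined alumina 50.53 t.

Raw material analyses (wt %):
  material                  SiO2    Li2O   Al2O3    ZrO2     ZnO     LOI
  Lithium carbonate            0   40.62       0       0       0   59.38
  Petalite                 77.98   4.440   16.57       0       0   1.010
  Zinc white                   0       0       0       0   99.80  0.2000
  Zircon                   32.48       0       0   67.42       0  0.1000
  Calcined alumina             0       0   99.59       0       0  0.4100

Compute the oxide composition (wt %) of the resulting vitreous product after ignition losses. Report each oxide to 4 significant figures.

Working values are shown (rounded to 4 significant figures) in the printout; full precision is held from start to finish; every reported value takes a single rounding — all derived quantities, including the totals, yield, the five compositions, glass mass, LOI, are computed from the batch weights on 652.0 t of glass in full precision as quoted within question or answer.
Mass of each oxide from the mix:
  SiO2: 347.3·0.7798 + 110.6·0.3248 = 306.7 t
  Li2O: 89.91·0.4062 + 347.3·0.04440 = 51.94 t
  Al2O3: 347.3·0.1657 + 50.53·0.9959 = 107.9 t
  ZrO2: 110.6·0.6742 = 74.57 t
  ZnO: 111.1·0.9980 = 110.9 t
LOI: 89.91·0.5938 + 347.3·0.01010 + 111.1·0.002000 + 110.6·0.001000 + 50.53·0.004100 = 57.44 t
batch − LOI leaves glass = 709.4 − 57.44 = 652.0 t (= Σ oxide masses)
each oxide over glass, ×100, is wt %

Glass mass = 652.0 t (batch 709.4 − LOI 57.44).
Composition: SiO2 47.05%, Li2O 7.966%, Al2O3 16.54%, ZrO2 11.44%, ZnO 17.01%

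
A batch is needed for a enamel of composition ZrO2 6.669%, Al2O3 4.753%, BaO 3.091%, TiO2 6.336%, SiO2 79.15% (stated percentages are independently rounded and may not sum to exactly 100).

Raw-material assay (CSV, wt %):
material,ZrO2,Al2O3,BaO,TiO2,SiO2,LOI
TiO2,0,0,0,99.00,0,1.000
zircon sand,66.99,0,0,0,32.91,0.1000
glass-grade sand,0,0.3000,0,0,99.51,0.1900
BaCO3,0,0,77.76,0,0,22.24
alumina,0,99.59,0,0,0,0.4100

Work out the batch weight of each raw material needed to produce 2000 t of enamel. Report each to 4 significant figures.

Batch per 2000 t enamel:
  TiO2: 128.0 t
  zircon sand: 199.1 t
  glass-grade sand: 1525 t
  BaCO3: 79.50 t
  alumina: 90.86 t
Total batch = 2022 t; LOI loss = 22.43 t; yield = 98.89%

Full precision is held throughout. Mid-chain values are printed, rounded to four significant figures, within the worked lines; each reported result sees exactly one rounding; all derived quantities are rebuilt using the weight values at 2000 t of glass at exact precision (yield, the totals, ignition loss, glass mass, the five compositions), exactly as shown in problem or answer.
Oxide mass targets, per 2000 t enamel:
  ZrO2: 6.669% × 2000 = 133.4 t
  Al2O3: 4.753% × 2000 = 95.06 t
  BaO: 3.091% × 2000 = 61.82 t
  TiO2: 6.336% × 2000 = 126.7 t
  SiO2: 79.15% × 2000 = 1583 t
Balance tally, oxide-wise, per the reported batch figures, on the stated basis (sum by sum, the targets are met net of answer rounding effects):
  ZrO2: 199.1·0.6699 = 133.4 t (target 133.4 t)
  Al2O3: 1525·0.003000 + 90.86·0.9959 = 95.06 t (target 95.06 t)
  BaO: 79.50·0.7776 = 61.82 t (target 61.82 t)
  TiO2: 128.0·0.9900 = 126.7 t (target 126.7 t)
  SiO2: 199.1·0.3291 + 1525·0.9951 = 1583 t (target 1583 t)
Mass balance on the glass: total batch − LOI = 2000 t (summing oxide targets gives 2000 t; basis as stated: 2000 t — gaps are rounding artifacts).
Batch total: Σ batch = 2022 t; ignition loss, Σ(batch × LOI) = 22.43 t; glass ÷ batch gives a yield of 98.89%.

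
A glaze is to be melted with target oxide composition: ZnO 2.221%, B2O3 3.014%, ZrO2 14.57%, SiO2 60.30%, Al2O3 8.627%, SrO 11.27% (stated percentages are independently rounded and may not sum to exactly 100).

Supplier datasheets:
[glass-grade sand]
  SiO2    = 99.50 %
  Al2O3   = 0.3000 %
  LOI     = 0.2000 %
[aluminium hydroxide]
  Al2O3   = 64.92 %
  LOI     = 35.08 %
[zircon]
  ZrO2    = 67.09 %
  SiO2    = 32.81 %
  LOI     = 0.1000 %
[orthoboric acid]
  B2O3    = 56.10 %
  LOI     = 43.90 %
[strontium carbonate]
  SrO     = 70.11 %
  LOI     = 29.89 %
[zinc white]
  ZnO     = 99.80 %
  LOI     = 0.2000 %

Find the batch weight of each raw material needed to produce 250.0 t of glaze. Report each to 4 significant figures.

Batch per 250.0 t glaze:
  glass-grade sand: 133.6 t
  aluminium hydroxide: 32.60 t
  zircon: 54.29 t
  orthoboric acid: 13.43 t
  strontium carbonate: 40.19 t
  zinc white: 5.564 t
Total batch = 279.7 t; LOI loss = 29.68 t; yield = 89.39%

The whole derivation runs at full float precision through every step; working values are displayed rounded off to 4 significant digits within the worked lines; exactly one rounding lands on each reported result — the derived quantities are computed from the weighed amounts per 250.0 t of glass at full float precision (the yield, net glass mass, LOI, the six compositions, the totals), as given in question or answer.
Target oxide masses per 250.0 t glaze:
  ZnO: 2.221% × 250.0 = 5.552 t
  B2O3: 3.014% × 250.0 = 7.535 t
  ZrO2: 14.57% × 250.0 = 36.42 t
  SiO2: 60.30% × 250.0 = 150.8 t
  Al2O3: 8.627% × 250.0 = 21.57 t
  SrO: 11.27% × 250.0 = 28.18 t
Balance tally, oxide-wise, per the reported batch figures, for the quoted basis mass (summed amounts equal target values given rounding of the digits):
  ZnO: 5.564·0.9980 = 5.553 t (target 5.552 t)
  B2O3: 13.43·0.5610 = 7.534 t (target 7.535 t)
  ZrO2: 54.29·0.6709 = 36.42 t (target 36.42 t)
  SiO2: 133.6·0.9950 + 54.29·0.3281 = 150.7 t (target 150.8 t)
  Al2O3: 133.6·0.003000 + 32.60·0.6492 = 21.56 t (target 21.57 t)
  SrO: 40.19·0.7011 = 28.18 t (target 28.18 t)
Glass-mass bookkeeping: whole batch net of LOI = 250.0 t (summing oxide targets gives 250.0 t; the stated basis being 250.0 t — deltas are rounding alone).
Total batch = Σ batch = 279.7 t; LOI removed, Σ of batch·LOI: 29.68 t; glass ÷ batch gives a yield of 89.39%.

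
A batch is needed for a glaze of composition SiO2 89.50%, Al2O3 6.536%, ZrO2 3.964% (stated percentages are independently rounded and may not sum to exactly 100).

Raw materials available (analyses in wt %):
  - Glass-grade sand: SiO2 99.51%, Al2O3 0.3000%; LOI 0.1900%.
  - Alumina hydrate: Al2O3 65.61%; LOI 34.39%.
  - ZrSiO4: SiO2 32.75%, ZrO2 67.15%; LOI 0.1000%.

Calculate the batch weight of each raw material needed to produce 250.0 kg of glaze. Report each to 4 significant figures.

Batch per 250.0 kg glaze:
  Glass-grade sand: 220.0 kg
  Alumina hydrate: 23.90 kg
  ZrSiO4: 14.76 kg
Total batch = 258.7 kg; LOI loss = 8.652 kg; yield = 96.66%

The intermediate values are printed rounded to 4 significant figures on the page. Every computation holds full precision at each step — each reported result is rounded a single time — derived quantities are rebuilt using the weight values per 250.0 kg of glass in full precision (the yield, the three compositions, the totals, LOI, glass mass), as they appear in question or answer.
Target oxide masses per 250.0 kg glaze:
  SiO2: 89.50% × 250.0 = 223.8 kg
  Al2O3: 6.536% × 250.0 = 16.34 kg
  ZrO2: 3.964% × 250.0 = 9.910 kg
Verifying the oxide balance working from each reported weight, under the basis named above (sums match the target masses net of answer rounding effects):
  SiO2: 220.0·0.9951 + 14.76·0.3275 = 223.8 kg (target 223.8 kg)
  Al2O3: 220.0·0.003000 + 23.90·0.6561 = 16.34 kg (target 16.34 kg)
  ZrO2: 14.76·0.6715 = 9.911 kg (target 9.910 kg)
The glass-mass cross-check: total charge less LOI = 250.0 kg (oxide target masses add up to 250.0 kg; stated basis 250.0 kg — rounding explains the deltas).
Total batch = Σ batch = 258.7 kg; loss to ignition Σ batch·LOI = 8.652 kg; yield = glass ÷ total batch = 96.66%.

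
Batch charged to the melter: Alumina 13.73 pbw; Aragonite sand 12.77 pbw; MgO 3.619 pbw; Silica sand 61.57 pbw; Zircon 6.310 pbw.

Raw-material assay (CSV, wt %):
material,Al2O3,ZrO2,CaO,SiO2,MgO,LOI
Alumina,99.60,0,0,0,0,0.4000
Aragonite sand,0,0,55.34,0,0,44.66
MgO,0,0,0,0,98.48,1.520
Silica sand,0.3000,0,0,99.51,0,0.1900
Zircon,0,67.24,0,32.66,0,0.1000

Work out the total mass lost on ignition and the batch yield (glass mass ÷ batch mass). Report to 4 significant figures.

LOI loss = 5.936 pbw; glass = 92.06 pbw; yield = 93.94%

The working math carries exact precision at each step. Rounding to four significant digits applies to every working value as printed — each reported value is rounded only once. The derived quantities (ignition loss, the totals, net glass mass, the yield, the five compositions) are rebuilt in exact precision from the batch weights for 92.06 pbw of glass, as set out in the question or the answer.
Loss on ignition, line by line:
  Alumina: 13.73 × 0.004000 = 0.05492 pbw
  Aragonite sand: 12.77 × 0.4466 = 5.703 pbw
  MgO: 3.619 × 0.01520 = 0.05501 pbw
  Silica sand: 61.57 × 0.001900 = 0.1170 pbw
  Zircon: 6.310 × 0.001000 = 0.006310 pbw
Total LOI = 5.936 pbw
Glass = batch − LOI = 98.00 − 5.936 = 92.06 pbw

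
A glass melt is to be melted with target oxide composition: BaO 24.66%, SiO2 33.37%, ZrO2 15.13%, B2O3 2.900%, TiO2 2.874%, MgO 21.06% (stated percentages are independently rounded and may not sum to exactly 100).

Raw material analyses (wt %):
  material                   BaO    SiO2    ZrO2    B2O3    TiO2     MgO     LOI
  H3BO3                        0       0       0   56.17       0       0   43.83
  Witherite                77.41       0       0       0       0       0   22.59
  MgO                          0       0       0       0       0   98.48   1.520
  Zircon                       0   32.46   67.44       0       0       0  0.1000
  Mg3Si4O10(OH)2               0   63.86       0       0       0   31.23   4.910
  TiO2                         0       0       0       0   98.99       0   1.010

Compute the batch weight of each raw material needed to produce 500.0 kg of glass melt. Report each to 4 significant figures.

The intermediate values appear rounded to four significant digits in the working — the whole derivation maintains full float precision at each step. Every reported figure includes exactly one rounding; all derived quantities (six oxide percentages, yield, LOI, net glass mass, the totals) are recomputed from the weighed amounts for 500.0 kg of glass at full float precision as set out in the problem or the answer.
Oxide mass targets, per 500.0 kg glass melt:
  BaO: 24.66% × 500.0 = 123.3 kg
  SiO2: 33.37% × 500.0 = 166.8 kg
  ZrO2: 15.13% × 500.0 = 75.65 kg
  B2O3: 2.900% × 500.0 = 14.50 kg
  TiO2: 2.874% × 500.0 = 14.37 kg
  MgO: 21.06% × 500.0 = 105.3 kg
Checking each oxide sum per the reported batch figures, against the basis in use (every target is met by its sum within answer rounding):
  BaO: 159.3·0.7741 = 123.3 kg (target 123.3 kg)
  SiO2: 112.2·0.3246 + 204.3·0.6386 = 166.9 kg (target 166.8 kg)
  ZrO2: 112.2·0.6744 = 75.67 kg (target 75.65 kg)
  B2O3: 25.81·0.5617 = 14.50 kg (target 14.50 kg)
  TiO2: 14.52·0.9899 = 14.37 kg (target 14.37 kg)
  MgO: 42.15·0.9848 + 204.3·0.3123 = 105.3 kg (target 105.3 kg)
Glass mass check: total batch − LOI = 500.1 kg (summing oxide targets gives 500.0 kg; stated basis 500.0 kg — any gap is answer rounding).
Total batch = Σ batch = 558.3 kg; LOI loss = Σ batch·LOI = 58.23 kg; the yield ratio, glass ÷ batch: 89.57%.

Batch per 500.0 kg glass melt:
  H3BO3: 25.81 kg
  Witherite: 159.3 kg
  MgO: 42.15 kg
  Zircon: 112.2 kg
  Mg3Si4O10(OH)2: 204.3 kg
  TiO2: 14.52 kg
Total batch = 558.3 kg; LOI loss = 58.23 kg; yield = 89.57%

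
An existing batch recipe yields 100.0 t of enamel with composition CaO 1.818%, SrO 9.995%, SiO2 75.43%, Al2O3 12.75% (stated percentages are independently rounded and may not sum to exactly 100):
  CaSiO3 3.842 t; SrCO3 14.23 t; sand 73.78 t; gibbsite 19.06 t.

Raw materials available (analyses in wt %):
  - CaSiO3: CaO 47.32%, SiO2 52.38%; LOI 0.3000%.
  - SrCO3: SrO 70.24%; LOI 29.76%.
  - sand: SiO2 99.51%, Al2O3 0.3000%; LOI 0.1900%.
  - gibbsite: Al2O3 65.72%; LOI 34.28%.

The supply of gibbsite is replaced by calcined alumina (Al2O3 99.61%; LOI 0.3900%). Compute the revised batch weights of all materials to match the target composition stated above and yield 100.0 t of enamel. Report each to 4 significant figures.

Revised batch per 100.0 t enamel:
  CaSiO3: 3.842 t
  SrCO3: 14.23 t
  sand: 73.78 t
  calcined alumina: 12.58 t
Total batch = 104.4 t; LOI loss = 4.436 t

Working values are printed rounded off to 4 significant digits at each printed step. All internal work runs at full precision from start to finish — each reported value takes just one rounding — the derived quantities (the yield, the four compositions, LOI, glass mass, totals) are recomputed starting from the weights on 100.0 t of glass in full precision as quoted within the question or the answer.
Per-oxide target masses for 100.0 t enamel:
  CaO: 1.818% × 100.0 = 1.818 t
  SrO: 9.995% × 100.0 = 9.995 t
  SiO2: 75.43% × 100.0 = 75.43 t
  Al2O3: 12.75% × 100.0 = 12.75 t
Mass-balance tally per oxide given the weights on record, under the basis named above (target by target, the sums agree exact up to rounding of places):
  CaO: 3.842·0.4732 = 1.818 t (target 1.818 t)
  SrO: 14.23·0.7024 = 9.995 t (target 9.995 t)
  SiO2: 3.842·0.5238 + 73.78·0.9951 = 75.43 t (target 75.43 t)
  Al2O3: 73.78·0.003000 + 12.58·0.9961 = 12.75 t (target 12.75 t)
Glass mass check: whole batch net of LOI = 100.0 t (targets for the oxides total 99.99 t; against the stated basis, 100.0 t — a pure rounding effect).
Whole-batch sum: Σ batch = 104.4 t; LOI loss = Σ batch·LOI = 4.436 t; glass ÷ batch gives a yield of 95.75%.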